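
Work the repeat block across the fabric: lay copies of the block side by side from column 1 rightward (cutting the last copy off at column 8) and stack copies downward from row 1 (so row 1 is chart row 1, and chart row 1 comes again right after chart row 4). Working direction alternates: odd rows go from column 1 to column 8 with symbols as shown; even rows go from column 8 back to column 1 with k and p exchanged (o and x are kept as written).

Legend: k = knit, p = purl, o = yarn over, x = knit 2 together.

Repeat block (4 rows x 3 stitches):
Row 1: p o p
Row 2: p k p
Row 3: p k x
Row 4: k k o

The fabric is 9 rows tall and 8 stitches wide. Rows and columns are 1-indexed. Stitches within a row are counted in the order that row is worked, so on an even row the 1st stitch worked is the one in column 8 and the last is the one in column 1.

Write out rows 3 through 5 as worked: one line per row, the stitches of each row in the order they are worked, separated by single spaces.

== ROWS AS WORKED ==
p k x p k x p k
p p o p p o p p
p o p p o p p o

Derivation:
Row 3: chart row 3, RS - tile across columns 1-8 and work as-is.
Row 4: chart row 4, WS - tiled (columns 1-8): k k o k k o k k; work from column 8 back to 1 with k<->p swapped.
Row 5: chart row 1, RS - tile across columns 1-8 and work as-is.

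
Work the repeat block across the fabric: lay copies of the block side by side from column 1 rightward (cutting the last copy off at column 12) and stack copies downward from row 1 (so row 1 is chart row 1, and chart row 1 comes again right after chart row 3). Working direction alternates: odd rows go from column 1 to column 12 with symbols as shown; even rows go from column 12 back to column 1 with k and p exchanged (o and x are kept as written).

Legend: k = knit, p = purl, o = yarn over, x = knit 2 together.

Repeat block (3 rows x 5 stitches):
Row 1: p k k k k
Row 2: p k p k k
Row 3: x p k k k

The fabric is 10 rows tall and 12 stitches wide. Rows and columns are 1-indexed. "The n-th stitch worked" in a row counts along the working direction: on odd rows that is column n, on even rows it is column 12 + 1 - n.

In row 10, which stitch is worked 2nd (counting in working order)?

== STITCH ==
k

Derivation:
Row 10 uses chart row ((10-1) mod 3)+1 = 1. Row 10 is even, so WS.
Chart row 1 tiled across columns 1-12: p k k k k p k k k k p k
WS row: flip the tiled sequence (start at column 12) and apply k<->p; o and x stay.
Row 10 as worked: p k p p p p k p p p p k
Counting 2 along the worked row gives k.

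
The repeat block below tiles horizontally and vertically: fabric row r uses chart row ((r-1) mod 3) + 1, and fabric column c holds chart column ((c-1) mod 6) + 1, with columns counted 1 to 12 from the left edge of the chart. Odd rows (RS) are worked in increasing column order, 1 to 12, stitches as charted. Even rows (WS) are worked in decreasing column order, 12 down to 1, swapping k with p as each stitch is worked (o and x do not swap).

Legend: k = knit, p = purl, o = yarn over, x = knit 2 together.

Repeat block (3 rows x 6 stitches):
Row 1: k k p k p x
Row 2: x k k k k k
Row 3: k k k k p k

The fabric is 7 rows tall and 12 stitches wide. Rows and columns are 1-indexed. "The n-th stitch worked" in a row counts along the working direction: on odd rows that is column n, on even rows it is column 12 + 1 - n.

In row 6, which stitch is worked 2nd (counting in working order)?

For row 6: chart row = ((6-1) mod 3) + 1 = 3; this is a WS (even) row.
Chart row 3 tiled across columns 1-12: k k k k p k k k k k p k
WS row: flip the tiled sequence (start at column 12) and apply k<->p; o and x stay.
Row 6 as worked: p k p p p p p k p p p p
Counting 2 along the worked row gives k.

== STITCH ==
k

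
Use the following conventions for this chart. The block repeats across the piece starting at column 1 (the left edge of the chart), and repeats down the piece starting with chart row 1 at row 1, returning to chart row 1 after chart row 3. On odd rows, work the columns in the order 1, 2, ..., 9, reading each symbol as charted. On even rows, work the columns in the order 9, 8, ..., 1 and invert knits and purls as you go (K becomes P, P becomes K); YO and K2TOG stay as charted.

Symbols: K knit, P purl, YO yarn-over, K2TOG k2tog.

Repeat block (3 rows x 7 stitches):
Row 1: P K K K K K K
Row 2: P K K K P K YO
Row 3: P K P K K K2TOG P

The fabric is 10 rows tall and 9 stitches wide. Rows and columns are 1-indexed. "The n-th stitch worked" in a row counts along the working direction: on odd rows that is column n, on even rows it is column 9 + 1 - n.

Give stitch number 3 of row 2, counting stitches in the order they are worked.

Row 2: (2-1) mod 3 = 1, so use chart row 2. Even row -> WS.
Chart row 2 tiled across columns 1-9: P K K K P K YO P K
WS: work from column 9 back to column 1 (reverse the tiled row), swapping K<->P (YO and K2TOG unchanged).
Row 2 as worked: P K YO P K P P P K
Counting 3 along the worked row gives YO.

Stitch:
YO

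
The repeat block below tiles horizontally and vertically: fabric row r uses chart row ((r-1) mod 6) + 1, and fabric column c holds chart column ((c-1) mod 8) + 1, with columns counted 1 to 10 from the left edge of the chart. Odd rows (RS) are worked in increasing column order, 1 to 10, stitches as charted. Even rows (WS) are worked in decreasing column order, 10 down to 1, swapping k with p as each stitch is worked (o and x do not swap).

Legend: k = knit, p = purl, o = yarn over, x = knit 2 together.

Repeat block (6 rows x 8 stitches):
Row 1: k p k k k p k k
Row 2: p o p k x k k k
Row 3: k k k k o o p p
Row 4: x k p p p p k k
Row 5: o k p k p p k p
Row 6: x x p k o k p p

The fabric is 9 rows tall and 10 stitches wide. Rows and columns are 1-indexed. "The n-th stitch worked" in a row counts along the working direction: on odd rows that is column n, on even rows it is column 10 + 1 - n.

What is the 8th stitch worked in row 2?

For row 2: chart row = ((2-1) mod 6) + 1 = 2; this is a WS (even) row.
Chart row 2 tiled across columns 1-10: p o p k x k k k p o
WS row: flip the tiled sequence (start at column 10) and apply k<->p; o and x stay.
Row 2 as worked: o k p p p x p k o k
Counting 8 along the worked row gives k.

Result:
k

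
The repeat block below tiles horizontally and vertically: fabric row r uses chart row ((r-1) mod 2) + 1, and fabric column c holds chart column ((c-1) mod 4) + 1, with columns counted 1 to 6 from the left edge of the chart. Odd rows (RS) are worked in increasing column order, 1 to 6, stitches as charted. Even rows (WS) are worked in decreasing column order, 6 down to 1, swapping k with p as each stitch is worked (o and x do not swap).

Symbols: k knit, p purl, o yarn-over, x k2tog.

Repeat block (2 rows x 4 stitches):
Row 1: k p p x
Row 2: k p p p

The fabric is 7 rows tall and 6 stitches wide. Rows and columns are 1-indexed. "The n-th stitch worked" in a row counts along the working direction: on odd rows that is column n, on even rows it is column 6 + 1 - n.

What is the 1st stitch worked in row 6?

Row 6 uses chart row ((6-1) mod 2)+1 = 2. Row 6 is even, so WS.
Chart row 2 tiled across columns 1-6: k p p p k p
WS row: flip the tiled sequence (start at column 6) and apply k<->p; o and x stay.
Row 6 as worked: k p k k k p
The 1st stitch worked is k.

== STITCH ==
k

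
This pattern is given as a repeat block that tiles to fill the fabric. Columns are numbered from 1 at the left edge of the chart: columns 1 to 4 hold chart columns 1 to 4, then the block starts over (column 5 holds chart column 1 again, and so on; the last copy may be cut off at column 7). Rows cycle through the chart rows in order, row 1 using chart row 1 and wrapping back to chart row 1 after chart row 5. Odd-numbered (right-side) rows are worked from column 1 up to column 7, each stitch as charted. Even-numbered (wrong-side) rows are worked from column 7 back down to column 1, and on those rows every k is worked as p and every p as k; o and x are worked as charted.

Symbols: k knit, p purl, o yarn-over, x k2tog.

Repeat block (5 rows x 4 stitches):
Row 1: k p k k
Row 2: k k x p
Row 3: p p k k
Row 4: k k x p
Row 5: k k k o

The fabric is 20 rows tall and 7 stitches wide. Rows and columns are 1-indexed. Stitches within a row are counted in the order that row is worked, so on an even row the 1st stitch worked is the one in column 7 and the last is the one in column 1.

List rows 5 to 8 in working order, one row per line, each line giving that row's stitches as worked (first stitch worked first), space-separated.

Row 5: chart row 5, RS - tile across columns 1-7 and work as-is.
Row 6: chart row 1, WS - tiled (columns 1-7): k p k k k p k; work from column 7 back to 1 with k<->p swapped.
Row 7: chart row 2, RS - tile across columns 1-7 and work as-is.
Row 8: chart row 3, WS - tiled (columns 1-7): p p k k p p k; work from column 7 back to 1 with k<->p swapped.

Result:
k k k o k k k
p k p p p k p
k k x p k k x
p k k p p k k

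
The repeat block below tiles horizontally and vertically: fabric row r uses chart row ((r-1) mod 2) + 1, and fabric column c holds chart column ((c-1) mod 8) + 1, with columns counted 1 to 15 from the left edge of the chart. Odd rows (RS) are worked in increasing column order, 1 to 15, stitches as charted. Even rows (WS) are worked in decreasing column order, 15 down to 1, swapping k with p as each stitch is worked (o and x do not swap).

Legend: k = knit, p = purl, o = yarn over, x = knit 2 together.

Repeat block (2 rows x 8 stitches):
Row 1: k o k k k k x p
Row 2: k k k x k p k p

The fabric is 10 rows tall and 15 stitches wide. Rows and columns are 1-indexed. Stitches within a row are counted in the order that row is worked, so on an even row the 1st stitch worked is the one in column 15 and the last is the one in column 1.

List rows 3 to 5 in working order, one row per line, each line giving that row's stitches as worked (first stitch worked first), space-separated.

== ROWS AS WORKED ==
k o k k k k x p k o k k k k x
p k p x p p p k p k p x p p p
k o k k k k x p k o k k k k x

Derivation:
Row 3: chart row 1, RS - tile across columns 1-15 and work as-is.
Row 4: chart row 2, WS - tiled (columns 1-15): k k k x k p k p k k k x k p k; work from column 15 back to 1 with k<->p swapped.
Row 5: chart row 1, RS - tile across columns 1-15 and work as-is.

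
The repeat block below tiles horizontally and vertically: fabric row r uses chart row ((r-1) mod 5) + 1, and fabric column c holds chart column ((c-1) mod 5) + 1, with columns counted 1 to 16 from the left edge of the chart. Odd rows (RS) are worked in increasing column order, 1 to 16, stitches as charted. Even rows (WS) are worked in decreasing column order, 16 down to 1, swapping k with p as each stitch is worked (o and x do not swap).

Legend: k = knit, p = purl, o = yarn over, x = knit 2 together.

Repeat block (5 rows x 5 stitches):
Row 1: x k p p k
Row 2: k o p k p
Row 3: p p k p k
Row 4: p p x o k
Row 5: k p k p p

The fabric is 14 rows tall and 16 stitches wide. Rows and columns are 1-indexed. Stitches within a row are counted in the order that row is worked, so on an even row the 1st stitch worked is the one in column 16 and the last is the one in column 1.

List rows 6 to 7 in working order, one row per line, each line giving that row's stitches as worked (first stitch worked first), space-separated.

== ROWS AS WORKED ==
x p k k p x p k k p x p k k p x
k o p k p k o p k p k o p k p k

Derivation:
Row 6: chart row 1, WS - tiled (columns 1-16): x k p p k x k p p k x k p p k x; work from column 16 back to 1 with k<->p swapped.
Row 7: chart row 2, RS - tile across columns 1-16 and work as-is.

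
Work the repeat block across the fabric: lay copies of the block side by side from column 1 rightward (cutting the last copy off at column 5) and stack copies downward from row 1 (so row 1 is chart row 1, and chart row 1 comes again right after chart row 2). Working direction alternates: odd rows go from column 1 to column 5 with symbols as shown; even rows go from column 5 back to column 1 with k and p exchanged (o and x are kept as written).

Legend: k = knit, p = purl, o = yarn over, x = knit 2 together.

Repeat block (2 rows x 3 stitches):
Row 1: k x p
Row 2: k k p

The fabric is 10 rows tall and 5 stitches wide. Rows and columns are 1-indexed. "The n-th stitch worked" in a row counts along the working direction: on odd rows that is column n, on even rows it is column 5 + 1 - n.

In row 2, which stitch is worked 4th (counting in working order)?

Row 2: (2-1) mod 2 = 1, so use chart row 2. Even row -> WS.
Chart row 2 tiled across columns 1-5: k k p k k
Wrong side: read the tiled row from column 5 down to 1 and exchange k with p (leave o, x).
Row 2 as worked: p p k p p
Stitch 4 in working order -> p

Result:
p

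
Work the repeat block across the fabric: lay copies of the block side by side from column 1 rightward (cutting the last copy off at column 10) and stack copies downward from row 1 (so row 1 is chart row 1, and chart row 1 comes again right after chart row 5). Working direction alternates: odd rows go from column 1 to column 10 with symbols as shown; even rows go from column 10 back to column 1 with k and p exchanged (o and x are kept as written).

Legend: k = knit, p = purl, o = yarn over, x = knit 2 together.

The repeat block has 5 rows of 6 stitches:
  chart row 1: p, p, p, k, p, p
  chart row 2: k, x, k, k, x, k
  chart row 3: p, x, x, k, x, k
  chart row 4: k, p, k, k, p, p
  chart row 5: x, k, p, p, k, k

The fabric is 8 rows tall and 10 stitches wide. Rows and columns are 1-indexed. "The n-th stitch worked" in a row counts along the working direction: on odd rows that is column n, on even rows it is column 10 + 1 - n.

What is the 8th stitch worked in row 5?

Result:
k

Derivation:
Row 5: (5-1) mod 5 = 4, so use chart row 5. Odd row -> RS.
Chart row 5 tiled across columns 1-10: x k p p k k x k p p
RS row: no reversal, no swap; stitch n worked = column n.
Stitch 8 in working order -> k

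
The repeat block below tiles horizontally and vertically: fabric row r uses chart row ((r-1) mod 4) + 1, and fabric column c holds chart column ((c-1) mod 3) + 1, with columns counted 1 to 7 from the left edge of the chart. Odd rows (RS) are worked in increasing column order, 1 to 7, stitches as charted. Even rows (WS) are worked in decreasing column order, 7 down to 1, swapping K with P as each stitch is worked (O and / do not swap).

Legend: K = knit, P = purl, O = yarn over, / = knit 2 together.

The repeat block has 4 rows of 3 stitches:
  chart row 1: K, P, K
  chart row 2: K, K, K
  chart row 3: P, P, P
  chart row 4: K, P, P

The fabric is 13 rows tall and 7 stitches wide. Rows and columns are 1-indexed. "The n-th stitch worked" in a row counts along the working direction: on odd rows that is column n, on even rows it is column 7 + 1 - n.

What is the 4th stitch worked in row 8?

Result:
P

Derivation:
Row 8 uses chart row ((8-1) mod 4)+1 = 4. Row 8 is even, so WS.
Chart row 4 tiled across columns 1-7: K P P K P P K
WS row: flip the tiled sequence (start at column 7) and apply K<->P; O and / stay.
Row 8 as worked: P K K P K K P
The 4th stitch worked is P.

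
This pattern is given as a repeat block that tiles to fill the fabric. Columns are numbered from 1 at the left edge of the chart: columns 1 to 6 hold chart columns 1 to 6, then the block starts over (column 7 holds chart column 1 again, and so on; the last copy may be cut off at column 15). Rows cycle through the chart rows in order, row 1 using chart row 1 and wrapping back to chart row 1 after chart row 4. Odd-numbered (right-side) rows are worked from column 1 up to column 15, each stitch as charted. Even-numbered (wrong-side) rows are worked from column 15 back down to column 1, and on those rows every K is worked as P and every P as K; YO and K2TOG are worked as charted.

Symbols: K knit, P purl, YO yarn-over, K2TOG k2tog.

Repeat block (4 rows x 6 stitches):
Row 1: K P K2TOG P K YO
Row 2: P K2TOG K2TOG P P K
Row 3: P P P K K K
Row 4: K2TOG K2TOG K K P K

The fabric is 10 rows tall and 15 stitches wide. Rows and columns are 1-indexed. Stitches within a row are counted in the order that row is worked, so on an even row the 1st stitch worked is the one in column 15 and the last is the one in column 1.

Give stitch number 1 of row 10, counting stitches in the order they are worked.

Row 10: (10-1) mod 4 = 1, so use chart row 2. Even row -> WS.
Chart row 2 tiled across columns 1-15: P K2TOG K2TOG P P K P K2TOG K2TOG P P K P K2TOG K2TOG
WS: work from column 15 back to column 1 (reverse the tiled row), swapping K<->P (YO and K2TOG unchanged).
Row 10 as worked: K2TOG K2TOG K P K K K2TOG K2TOG K P K K K2TOG K2TOG K
Stitch 1 in working order -> K2TOG

== STITCH ==
K2TOG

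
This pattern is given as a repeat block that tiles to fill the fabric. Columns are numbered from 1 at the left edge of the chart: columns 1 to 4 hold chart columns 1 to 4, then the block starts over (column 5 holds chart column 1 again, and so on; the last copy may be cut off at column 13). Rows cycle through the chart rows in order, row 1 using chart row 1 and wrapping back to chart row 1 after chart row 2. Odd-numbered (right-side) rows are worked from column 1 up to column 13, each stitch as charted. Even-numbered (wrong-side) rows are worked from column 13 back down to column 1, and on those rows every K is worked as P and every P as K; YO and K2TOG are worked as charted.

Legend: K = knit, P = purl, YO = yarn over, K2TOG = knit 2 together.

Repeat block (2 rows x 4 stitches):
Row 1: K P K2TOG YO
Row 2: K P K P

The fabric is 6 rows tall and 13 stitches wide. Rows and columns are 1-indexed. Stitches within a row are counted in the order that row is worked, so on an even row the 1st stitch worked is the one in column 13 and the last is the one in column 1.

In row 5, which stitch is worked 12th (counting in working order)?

Row 5 uses chart row ((5-1) mod 2)+1 = 1. Row 5 is odd, so RS.
Chart row 1 tiled across columns 1-13: K P K2TOG YO K P K2TOG YO K P K2TOG YO K
RS row: no reversal, no swap; stitch n worked = column n.
Counting 12 along the worked row gives YO.

== STITCH ==
YO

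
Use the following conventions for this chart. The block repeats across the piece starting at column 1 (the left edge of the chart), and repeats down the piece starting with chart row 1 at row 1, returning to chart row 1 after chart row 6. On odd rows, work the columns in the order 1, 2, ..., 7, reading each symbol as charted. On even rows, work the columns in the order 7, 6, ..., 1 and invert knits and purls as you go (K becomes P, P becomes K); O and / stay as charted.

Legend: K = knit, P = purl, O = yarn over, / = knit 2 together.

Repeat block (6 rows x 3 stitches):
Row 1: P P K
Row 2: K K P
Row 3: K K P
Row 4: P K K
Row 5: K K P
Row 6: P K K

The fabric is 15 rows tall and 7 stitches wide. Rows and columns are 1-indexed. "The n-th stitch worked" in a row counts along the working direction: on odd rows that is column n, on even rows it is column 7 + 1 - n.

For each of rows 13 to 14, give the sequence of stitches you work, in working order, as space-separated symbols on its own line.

Row 13: chart row 1, RS - tile across columns 1-7 and work as-is.
Row 14: chart row 2, WS - tiled (columns 1-7): K K P K K P K; work from column 7 back to 1 with K<->P swapped.

== ROWS AS WORKED ==
P P K P P K P
P K P P K P P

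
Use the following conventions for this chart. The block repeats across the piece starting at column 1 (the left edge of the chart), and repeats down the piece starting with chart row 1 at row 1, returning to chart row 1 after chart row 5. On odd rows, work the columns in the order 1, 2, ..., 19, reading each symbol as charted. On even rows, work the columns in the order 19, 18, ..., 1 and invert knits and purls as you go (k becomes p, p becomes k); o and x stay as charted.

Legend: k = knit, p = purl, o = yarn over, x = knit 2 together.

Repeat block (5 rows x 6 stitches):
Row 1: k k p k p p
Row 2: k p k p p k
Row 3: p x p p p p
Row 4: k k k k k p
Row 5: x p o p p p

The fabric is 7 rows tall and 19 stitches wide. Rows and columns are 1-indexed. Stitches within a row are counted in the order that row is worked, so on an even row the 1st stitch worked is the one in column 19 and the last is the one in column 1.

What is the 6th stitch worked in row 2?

Row 2: (2-1) mod 5 = 1, so use chart row 2. Even row -> WS.
Chart row 2 tiled across columns 1-19: k p k p p k k p k p p k k p k p p k k
WS: work from column 19 back to column 1 (reverse the tiled row), swapping k<->p (o and x unchanged).
Row 2 as worked: p p k k p k p p k k p k p p k k p k p
Stitch 6 in working order -> k

Stitch:
k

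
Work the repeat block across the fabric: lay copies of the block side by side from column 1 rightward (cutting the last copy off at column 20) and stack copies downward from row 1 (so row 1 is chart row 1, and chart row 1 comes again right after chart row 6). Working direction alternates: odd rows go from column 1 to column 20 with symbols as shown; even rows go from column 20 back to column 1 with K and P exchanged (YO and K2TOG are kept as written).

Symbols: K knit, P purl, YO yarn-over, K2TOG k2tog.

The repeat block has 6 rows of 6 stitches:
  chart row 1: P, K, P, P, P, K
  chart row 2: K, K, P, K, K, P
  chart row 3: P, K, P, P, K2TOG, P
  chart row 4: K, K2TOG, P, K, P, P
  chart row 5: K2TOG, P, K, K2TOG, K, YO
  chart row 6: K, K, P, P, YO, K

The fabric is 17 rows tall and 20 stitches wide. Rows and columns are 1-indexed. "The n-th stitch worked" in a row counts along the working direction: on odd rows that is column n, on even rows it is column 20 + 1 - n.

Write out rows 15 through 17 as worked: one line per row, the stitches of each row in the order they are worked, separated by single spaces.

Row 15: chart row 3, RS - tile across columns 1-20 and work as-is.
Row 16: chart row 4, WS - tiled (columns 1-20): K K2TOG P K P P K K2TOG P K P P K K2TOG P K P P K K2TOG; work from column 20 back to 1 with K<->P swapped.
Row 17: chart row 5, RS - tile across columns 1-20 and work as-is.

Result:
P K P P K2TOG P P K P P K2TOG P P K P P K2TOG P P K
K2TOG P K K P K K2TOG P K K P K K2TOG P K K P K K2TOG P
K2TOG P K K2TOG K YO K2TOG P K K2TOG K YO K2TOG P K K2TOG K YO K2TOG P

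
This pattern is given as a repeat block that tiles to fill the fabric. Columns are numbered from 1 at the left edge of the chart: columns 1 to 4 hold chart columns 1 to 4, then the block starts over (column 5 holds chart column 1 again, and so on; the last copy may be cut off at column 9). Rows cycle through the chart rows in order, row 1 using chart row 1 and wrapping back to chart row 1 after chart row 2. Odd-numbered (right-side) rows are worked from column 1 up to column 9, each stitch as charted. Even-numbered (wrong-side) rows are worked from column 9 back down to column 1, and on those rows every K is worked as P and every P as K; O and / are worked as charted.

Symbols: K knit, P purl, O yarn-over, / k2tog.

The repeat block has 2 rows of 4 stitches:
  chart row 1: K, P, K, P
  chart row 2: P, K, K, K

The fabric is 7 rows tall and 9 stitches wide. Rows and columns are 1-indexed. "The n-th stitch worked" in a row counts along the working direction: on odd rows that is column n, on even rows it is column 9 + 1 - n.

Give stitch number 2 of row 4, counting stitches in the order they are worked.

== STITCH ==
P

Derivation:
Row 4 uses chart row ((4-1) mod 2)+1 = 2. Row 4 is even, so WS.
Chart row 2 tiled across columns 1-9: P K K K P K K K P
Wrong side: read the tiled row from column 9 down to 1 and exchange K with P (leave O, /).
Row 4 as worked: K P P P K P P P K
Stitch 2 in working order -> P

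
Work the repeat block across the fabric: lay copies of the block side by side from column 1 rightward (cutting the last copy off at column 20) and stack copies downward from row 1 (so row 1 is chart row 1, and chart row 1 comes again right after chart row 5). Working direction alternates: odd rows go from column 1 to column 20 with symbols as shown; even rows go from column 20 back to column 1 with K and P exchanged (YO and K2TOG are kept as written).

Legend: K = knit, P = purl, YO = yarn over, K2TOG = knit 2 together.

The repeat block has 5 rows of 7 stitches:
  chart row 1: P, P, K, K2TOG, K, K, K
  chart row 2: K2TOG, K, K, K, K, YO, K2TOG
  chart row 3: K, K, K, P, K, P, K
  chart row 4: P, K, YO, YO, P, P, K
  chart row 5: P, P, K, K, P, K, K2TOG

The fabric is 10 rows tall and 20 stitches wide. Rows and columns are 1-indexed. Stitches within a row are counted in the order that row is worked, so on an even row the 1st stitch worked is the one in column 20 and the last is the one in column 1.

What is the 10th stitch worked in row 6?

For row 6: chart row = ((6-1) mod 5) + 1 = 1; this is a WS (even) row.
Chart row 1 tiled across columns 1-20: P P K K2TOG K K K P P K K2TOG K K K P P K K2TOG K K
WS: work from column 20 back to column 1 (reverse the tiled row), swapping K<->P (YO and K2TOG unchanged).
Row 6 as worked: P P K2TOG P K K P P P K2TOG P K K P P P K2TOG P K K
Stitch 10 in working order -> K2TOG

== STITCH ==
K2TOG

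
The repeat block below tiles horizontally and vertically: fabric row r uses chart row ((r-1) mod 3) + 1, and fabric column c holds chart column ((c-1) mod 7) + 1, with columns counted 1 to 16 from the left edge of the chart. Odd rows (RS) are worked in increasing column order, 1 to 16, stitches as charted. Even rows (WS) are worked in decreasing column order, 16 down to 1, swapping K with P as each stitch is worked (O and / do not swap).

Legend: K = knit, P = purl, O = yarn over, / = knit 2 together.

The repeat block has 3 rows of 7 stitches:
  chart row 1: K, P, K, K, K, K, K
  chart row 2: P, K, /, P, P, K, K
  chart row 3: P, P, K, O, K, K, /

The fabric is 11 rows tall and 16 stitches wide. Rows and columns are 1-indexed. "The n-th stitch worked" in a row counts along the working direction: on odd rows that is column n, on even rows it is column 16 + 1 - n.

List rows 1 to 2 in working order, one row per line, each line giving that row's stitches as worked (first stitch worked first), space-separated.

Row 1: chart row 1, RS - tile across columns 1-16 and work as-is.
Row 2: chart row 2, WS - tiled (columns 1-16): P K / P P K K P K / P P K K P K; work from column 16 back to 1 with K<->P swapped.

Result:
K P K K K K K K P K K K K K K P
P K P P K K / P K P P K K / P K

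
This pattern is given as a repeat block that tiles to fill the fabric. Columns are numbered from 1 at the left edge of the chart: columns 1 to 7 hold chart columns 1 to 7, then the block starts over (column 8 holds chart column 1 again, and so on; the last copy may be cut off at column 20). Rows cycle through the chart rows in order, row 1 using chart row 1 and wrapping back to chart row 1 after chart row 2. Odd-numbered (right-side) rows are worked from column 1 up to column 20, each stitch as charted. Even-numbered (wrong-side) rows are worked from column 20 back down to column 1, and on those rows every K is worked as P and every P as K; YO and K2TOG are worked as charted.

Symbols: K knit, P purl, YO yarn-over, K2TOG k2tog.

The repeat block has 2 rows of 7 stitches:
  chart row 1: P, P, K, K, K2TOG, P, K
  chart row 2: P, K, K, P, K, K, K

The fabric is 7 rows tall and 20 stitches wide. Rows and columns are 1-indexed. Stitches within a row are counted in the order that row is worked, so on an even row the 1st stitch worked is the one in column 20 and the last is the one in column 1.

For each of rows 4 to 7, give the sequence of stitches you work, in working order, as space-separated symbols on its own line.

Rows as worked:
P P K P P K P P P K P P K P P P K P P K
P P K K K2TOG P K P P K K K2TOG P K P P K K K2TOG P
P P K P P K P P P K P P K P P P K P P K
P P K K K2TOG P K P P K K K2TOG P K P P K K K2TOG P

Derivation:
Row 4: chart row 2, WS - tiled (columns 1-20): P K K P K K K P K K P K K K P K K P K K; work from column 20 back to 1 with K<->P swapped.
Row 5: chart row 1, RS - tile across columns 1-20 and work as-is.
Row 6: chart row 2, WS - tiled (columns 1-20): P K K P K K K P K K P K K K P K K P K K; work from column 20 back to 1 with K<->P swapped.
Row 7: chart row 1, RS - tile across columns 1-20 and work as-is.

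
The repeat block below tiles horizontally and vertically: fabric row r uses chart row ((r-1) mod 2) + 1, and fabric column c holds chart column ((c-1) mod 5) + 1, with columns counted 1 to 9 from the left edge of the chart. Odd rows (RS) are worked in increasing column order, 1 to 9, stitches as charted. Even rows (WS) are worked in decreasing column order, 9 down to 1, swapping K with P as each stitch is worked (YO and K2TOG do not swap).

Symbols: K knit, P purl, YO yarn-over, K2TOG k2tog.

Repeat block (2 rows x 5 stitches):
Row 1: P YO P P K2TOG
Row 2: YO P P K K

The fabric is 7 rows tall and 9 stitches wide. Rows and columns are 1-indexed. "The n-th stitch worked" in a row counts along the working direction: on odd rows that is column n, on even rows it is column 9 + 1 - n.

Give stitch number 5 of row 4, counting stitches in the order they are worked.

Stitch:
P

Derivation:
Row 4: (4-1) mod 2 = 1, so use chart row 2. Even row -> WS.
Chart row 2 tiled across columns 1-9: YO P P K K YO P P K
Wrong side: read the tiled row from column 9 down to 1 and exchange K with P (leave YO, K2TOG).
Row 4 as worked: P K K YO P P K K YO
Counting 5 along the worked row gives P.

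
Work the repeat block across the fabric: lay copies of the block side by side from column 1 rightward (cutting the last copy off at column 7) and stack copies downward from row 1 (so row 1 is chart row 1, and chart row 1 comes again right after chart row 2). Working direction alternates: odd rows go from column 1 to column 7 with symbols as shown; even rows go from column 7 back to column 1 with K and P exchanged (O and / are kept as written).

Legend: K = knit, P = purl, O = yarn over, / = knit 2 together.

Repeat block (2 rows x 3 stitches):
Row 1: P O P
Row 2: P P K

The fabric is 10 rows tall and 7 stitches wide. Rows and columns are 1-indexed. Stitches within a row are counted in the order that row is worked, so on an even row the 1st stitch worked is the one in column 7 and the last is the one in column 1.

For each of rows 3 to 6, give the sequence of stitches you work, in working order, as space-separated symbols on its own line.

== ROWS AS WORKED ==
P O P P O P P
K P K K P K K
P O P P O P P
K P K K P K K

Derivation:
Row 3: chart row 1, RS - tile across columns 1-7 and work as-is.
Row 4: chart row 2, WS - tiled (columns 1-7): P P K P P K P; work from column 7 back to 1 with K<->P swapped.
Row 5: chart row 1, RS - tile across columns 1-7 and work as-is.
Row 6: chart row 2, WS - tiled (columns 1-7): P P K P P K P; work from column 7 back to 1 with K<->P swapped.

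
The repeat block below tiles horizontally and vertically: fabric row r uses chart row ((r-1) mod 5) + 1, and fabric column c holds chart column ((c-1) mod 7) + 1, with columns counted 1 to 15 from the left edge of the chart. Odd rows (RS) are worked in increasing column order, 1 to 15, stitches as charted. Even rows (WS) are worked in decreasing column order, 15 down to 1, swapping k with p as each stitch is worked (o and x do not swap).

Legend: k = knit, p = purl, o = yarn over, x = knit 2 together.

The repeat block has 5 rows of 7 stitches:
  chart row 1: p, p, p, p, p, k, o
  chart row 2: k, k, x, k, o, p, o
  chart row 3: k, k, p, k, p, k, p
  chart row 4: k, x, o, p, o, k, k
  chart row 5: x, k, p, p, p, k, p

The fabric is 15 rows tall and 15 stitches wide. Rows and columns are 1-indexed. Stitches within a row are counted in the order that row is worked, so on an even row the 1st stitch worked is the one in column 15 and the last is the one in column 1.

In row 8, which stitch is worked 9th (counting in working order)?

== STITCH ==
k

Derivation:
Row 8 uses chart row ((8-1) mod 5)+1 = 3. Row 8 is even, so WS.
Chart row 3 tiled across columns 1-15: k k p k p k p k k p k p k p k
Wrong side: read the tiled row from column 15 down to 1 and exchange k with p (leave o, x).
Row 8 as worked: p k p k p k p p k p k p k p p
Stitch 9 in working order -> k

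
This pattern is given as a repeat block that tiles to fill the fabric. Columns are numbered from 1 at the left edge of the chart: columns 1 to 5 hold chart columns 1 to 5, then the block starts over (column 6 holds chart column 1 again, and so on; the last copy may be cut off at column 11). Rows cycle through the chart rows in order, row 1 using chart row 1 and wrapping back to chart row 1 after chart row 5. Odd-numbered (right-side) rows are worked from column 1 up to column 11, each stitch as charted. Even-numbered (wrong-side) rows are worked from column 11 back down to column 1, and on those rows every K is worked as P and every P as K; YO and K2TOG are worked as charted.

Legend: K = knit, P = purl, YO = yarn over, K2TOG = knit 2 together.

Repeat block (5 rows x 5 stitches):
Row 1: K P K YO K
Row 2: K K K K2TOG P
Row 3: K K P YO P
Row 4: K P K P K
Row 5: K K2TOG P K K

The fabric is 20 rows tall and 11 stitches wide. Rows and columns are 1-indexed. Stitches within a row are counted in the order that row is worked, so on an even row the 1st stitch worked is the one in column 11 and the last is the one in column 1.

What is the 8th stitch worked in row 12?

Row 12 uses chart row ((12-1) mod 5)+1 = 2. Row 12 is even, so WS.
Chart row 2 tiled across columns 1-11: K K K K2TOG P K K K K2TOG P K
WS: work from column 11 back to column 1 (reverse the tiled row), swapping K<->P (YO and K2TOG unchanged).
Row 12 as worked: P K K2TOG P P P K K2TOG P P P
Stitch 8 in working order -> K2TOG

Result:
K2TOG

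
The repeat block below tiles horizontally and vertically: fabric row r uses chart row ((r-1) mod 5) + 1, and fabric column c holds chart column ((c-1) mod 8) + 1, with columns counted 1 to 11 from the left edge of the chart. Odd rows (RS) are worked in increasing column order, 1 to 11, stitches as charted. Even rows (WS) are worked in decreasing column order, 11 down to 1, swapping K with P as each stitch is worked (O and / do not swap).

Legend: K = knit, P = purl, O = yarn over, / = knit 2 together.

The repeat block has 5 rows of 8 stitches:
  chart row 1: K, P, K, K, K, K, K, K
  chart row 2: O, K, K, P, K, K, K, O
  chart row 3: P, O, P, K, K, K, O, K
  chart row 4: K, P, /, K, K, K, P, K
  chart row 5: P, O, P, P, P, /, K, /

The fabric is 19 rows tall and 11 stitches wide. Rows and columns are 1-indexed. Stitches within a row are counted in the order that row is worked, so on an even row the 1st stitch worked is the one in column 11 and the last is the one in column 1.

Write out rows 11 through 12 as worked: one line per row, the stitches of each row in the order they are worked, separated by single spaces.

== ROWS AS WORKED ==
K P K K K K K K K P K
P P O O P P P K P P O

Derivation:
Row 11: chart row 1, RS - tile across columns 1-11 and work as-is.
Row 12: chart row 2, WS - tiled (columns 1-11): O K K P K K K O O K K; work from column 11 back to 1 with K<->P swapped.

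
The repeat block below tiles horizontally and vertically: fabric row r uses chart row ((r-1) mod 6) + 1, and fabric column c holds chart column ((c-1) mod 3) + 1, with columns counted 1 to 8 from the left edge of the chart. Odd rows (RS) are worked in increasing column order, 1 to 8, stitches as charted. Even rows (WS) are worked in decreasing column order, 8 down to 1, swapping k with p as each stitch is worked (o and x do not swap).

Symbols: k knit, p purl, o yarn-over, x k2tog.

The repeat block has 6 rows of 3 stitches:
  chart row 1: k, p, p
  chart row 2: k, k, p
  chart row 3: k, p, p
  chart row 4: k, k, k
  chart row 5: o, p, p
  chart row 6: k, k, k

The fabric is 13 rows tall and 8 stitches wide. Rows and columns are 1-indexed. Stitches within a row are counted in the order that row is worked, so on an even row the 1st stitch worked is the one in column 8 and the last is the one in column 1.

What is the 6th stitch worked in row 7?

Stitch:
p

Derivation:
For row 7: chart row = ((7-1) mod 6) + 1 = 1; this is a RS (odd) row.
Chart row 1 tiled across columns 1-8: k p p k p p k p
RS row: no reversal, no swap; stitch n worked = column n.
Counting 6 along the worked row gives p.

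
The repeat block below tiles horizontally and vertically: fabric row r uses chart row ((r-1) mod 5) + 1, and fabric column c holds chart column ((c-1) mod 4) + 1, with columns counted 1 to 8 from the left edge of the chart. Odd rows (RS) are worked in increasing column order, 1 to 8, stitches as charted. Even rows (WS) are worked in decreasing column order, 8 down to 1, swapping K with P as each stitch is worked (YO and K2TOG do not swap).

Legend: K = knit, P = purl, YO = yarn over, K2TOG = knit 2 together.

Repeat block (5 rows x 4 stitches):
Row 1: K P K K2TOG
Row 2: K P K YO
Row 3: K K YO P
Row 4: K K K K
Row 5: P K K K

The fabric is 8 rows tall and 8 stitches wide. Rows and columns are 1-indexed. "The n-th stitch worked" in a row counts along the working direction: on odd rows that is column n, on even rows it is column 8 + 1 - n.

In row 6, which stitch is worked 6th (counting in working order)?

For row 6: chart row = ((6-1) mod 5) + 1 = 1; this is a WS (even) row.
Chart row 1 tiled across columns 1-8: K P K K2TOG K P K K2TOG
WS: work from column 8 back to column 1 (reverse the tiled row), swapping K<->P (YO and K2TOG unchanged).
Row 6 as worked: K2TOG P K P K2TOG P K P
Stitch 6 in working order -> P

Stitch:
P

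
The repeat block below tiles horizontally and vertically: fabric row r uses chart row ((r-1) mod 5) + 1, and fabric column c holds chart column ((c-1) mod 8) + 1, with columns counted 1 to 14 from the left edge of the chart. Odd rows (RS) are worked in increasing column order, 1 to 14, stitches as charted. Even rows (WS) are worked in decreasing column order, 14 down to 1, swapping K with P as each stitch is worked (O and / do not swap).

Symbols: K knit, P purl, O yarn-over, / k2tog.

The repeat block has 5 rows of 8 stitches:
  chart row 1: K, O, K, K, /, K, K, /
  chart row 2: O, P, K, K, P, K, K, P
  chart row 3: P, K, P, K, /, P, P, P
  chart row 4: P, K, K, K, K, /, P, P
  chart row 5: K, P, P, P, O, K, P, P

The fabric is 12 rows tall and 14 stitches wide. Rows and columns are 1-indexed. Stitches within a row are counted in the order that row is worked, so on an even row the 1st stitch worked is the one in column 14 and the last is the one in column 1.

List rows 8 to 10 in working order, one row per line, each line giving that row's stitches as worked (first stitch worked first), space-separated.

Row 8: chart row 3, WS - tiled (columns 1-14): P K P K / P P P P K P K / P; work from column 14 back to 1 with K<->P swapped.
Row 9: chart row 4, RS - tile across columns 1-14 and work as-is.
Row 10: chart row 5, WS - tiled (columns 1-14): K P P P O K P P K P P P O K; work from column 14 back to 1 with K<->P swapped.

Rows as worked:
K / P K P K K K K / P K P K
P K K K K / P P P K K K K /
P O K K K P K K P O K K K P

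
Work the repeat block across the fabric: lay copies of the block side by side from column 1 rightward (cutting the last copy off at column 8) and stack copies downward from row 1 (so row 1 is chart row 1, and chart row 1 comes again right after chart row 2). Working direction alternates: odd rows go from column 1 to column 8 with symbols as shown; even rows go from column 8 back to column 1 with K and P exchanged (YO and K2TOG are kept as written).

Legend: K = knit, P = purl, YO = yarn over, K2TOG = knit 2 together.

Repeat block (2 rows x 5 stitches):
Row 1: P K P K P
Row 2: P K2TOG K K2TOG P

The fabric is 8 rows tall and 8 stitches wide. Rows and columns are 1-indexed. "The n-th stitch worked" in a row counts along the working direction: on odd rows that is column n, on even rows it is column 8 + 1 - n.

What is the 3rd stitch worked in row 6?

== STITCH ==
K

Derivation:
Row 6 uses chart row ((6-1) mod 2)+1 = 2. Row 6 is even, so WS.
Chart row 2 tiled across columns 1-8: P K2TOG K K2TOG P P K2TOG K
Wrong side: read the tiled row from column 8 down to 1 and exchange K with P (leave YO, K2TOG).
Row 6 as worked: P K2TOG K K K2TOG P K2TOG K
Stitch 3 in working order -> K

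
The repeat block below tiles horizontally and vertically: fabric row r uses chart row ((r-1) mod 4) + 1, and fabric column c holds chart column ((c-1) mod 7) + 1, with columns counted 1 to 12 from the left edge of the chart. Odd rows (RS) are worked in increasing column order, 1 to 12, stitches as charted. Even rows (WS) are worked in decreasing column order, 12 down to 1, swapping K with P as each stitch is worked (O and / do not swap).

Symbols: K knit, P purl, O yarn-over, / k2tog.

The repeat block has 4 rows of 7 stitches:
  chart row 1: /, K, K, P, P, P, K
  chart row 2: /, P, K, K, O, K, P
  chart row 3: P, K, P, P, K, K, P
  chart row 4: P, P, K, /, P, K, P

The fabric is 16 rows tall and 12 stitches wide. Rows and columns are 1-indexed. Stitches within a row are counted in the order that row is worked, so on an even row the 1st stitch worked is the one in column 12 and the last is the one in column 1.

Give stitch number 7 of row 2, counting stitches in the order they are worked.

Row 2 uses chart row ((2-1) mod 4)+1 = 2. Row 2 is even, so WS.
Chart row 2 tiled across columns 1-12: / P K K O K P / P K K O
WS: work from column 12 back to column 1 (reverse the tiled row), swapping K<->P (O and / unchanged).
Row 2 as worked: O P P K / K P O P P K /
The 7th stitch worked is P.

Result:
P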